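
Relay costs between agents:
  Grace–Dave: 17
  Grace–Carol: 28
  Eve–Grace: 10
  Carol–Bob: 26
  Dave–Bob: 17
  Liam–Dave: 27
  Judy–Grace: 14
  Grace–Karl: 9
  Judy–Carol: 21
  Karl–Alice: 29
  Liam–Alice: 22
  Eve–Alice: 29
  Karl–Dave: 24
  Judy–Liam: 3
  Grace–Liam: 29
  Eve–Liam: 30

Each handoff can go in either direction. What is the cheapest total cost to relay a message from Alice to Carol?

A few of the Alice→Carol routes:
Alice → Liam → Judy → Grace → Carol: 22 + 3 + 14 + 28 = 67
Alice → Liam → Judy → Carol: 22 + 3 + 21 = 46
Alice → Eve → Grace → Carol: 29 + 10 + 28 = 67
Alice → Karl → Grace → Carol: 29 + 9 + 28 = 66
Alice → Karl → Grace → Judy → Carol: 29 + 9 + 14 + 21 = 73
Shortest: 46.

46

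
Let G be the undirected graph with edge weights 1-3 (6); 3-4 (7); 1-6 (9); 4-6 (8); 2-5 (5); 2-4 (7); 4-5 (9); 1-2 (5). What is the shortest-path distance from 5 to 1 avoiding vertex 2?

22

Paths from 5 to 1 avoiding 2:
5→4→3→1: 9 + 7 + 6 = 22
5→4→6→1: 9 + 8 + 9 = 26
Shortest: 22.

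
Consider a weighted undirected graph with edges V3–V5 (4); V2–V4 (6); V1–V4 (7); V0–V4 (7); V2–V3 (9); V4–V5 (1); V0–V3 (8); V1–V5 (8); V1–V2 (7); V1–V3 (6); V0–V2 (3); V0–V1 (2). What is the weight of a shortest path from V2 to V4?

6

Some routes from V2 to V4:
V2 - V1 - V4: 7 + 7 = 14
V2 - V0 - V1 - V5 - V4: 3 + 2 + 8 + 1 = 14
V2 - V4: 6
V2 - V3 - V5 - V4: 9 + 4 + 1 = 14
V2 - V0 - V1 - V4: 3 + 2 + 7 = 12
V2 - V0 - V4: 3 + 7 = 10
The minimum is 6.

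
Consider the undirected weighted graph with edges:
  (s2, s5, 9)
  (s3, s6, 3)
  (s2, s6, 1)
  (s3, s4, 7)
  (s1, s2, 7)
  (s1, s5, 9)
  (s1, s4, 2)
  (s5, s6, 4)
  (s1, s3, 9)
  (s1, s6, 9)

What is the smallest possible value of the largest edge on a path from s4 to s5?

Checking several routes:
s4 → s1 → s2 → s6 → s5: max(2, 7, 1, 4) = 7
s4 → s3 → s6 → s1 → s5: max(7, 3, 9, 9) = 9
s4 → s3 → s6 → s2 → s5: max(7, 3, 1, 9) = 9
s4 → s3 → s6 → s1 → s2 → s5: max(7, 3, 9, 7, 9) = 9
s4 → s3 → s6 → s5: max(7, 3, 4) = 7
Best route has worst link 7.

7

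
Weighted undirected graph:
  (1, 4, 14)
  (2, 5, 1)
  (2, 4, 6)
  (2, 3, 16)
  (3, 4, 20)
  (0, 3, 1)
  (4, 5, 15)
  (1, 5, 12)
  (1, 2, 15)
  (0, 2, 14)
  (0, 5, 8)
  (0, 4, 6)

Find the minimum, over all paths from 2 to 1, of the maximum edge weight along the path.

12

Checking several routes:
2 -> 0 -> 5 -> 1: max(14, 8, 12) = 14
2 -> 4 -> 0 -> 5 -> 1: max(6, 6, 8, 12) = 12
2 -> 5 -> 1: max(1, 12) = 12
The minimum achievable maximum is 12.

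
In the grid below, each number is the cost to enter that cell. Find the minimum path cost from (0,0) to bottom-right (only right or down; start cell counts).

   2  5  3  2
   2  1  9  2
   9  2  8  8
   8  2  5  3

17

One optimal route is [0,0] [1,0] [1,1] [2,1] [3,1] [3,2] [3,3].
Its cost is 2 + 2 + 1 + 2 + 2 + 5 + 3 = 17.
(Top row then right column would cost 25.)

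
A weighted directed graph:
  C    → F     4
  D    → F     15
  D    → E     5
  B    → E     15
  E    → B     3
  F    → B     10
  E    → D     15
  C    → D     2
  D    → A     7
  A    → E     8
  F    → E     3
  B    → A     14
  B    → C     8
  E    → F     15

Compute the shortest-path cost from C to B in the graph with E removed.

14

Candidate routes:
C -> D -> F -> B: 2 + 15 + 10 = 27
C -> F -> B: 4 + 10 = 14
Best route has total 14.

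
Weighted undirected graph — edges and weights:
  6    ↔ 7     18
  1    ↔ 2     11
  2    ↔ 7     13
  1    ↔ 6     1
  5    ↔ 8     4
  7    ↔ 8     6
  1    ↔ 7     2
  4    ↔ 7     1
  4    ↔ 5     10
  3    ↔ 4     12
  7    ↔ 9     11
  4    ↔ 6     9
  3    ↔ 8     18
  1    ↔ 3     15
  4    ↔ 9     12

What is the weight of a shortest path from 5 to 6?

13

Some routes from 5 to 6:
5 -> 4 -> 6: 10 + 9 = 19
5 -> 8 -> 7 -> 4 -> 6: 4 + 6 + 1 + 9 = 20
5 -> 4 -> 7 -> 1 -> 6: 10 + 1 + 2 + 1 = 14
5 -> 8 -> 7 -> 1 -> 6: 4 + 6 + 2 + 1 = 13
Shortest: 13.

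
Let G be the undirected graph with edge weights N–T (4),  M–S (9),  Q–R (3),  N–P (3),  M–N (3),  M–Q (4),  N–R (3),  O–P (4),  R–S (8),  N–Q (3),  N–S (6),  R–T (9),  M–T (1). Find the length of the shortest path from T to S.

Comparing a few candidate routes:
T → N → S: 4 + 6 = 10
T → M → N → S: 1 + 3 + 6 = 10
T → M → S: 1 + 9 = 10
T → M → Q → N → S: 1 + 4 + 3 + 6 = 14
Shortest: 10.

10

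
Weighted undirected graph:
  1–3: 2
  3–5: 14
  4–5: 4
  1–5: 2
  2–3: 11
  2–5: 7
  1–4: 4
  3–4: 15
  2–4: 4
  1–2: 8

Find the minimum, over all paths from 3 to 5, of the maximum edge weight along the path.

Some routes from 3 to 5:
3 → 1 → 4 → 2 → 5: max(2, 4, 4, 7) = 7
3 → 1 → 4 → 5: max(2, 4, 4) = 4
3 → 1 → 5: max(2, 2) = 2
3 → 1 → 2 → 5: max(2, 8, 7) = 8
Smallest bottleneck: 2.

2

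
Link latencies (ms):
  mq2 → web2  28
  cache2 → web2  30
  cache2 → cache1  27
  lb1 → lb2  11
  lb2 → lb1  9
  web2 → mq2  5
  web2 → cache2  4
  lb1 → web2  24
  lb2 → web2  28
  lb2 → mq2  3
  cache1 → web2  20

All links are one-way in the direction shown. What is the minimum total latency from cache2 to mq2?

Routes from cache2 to mq2:
cache2-cache1-web2-mq2: 27 + 20 + 5 = 52
cache2-web2-mq2: 30 + 5 = 35
Best route has total 35 ms.

35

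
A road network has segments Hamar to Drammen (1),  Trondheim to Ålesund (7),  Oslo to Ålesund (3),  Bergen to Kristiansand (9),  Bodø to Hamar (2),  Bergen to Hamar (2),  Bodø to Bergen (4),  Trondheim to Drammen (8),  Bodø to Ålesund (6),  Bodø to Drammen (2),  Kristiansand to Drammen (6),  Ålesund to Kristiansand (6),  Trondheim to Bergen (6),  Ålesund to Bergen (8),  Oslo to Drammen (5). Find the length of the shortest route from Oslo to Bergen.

Some routes from Oslo to Bergen:
Oslo→Drammen→Bodø→Bergen: 5 + 2 + 4 = 11
Oslo→Ålesund→Bergen: 3 + 8 = 11
Oslo→Drammen→Bodø→Hamar→Bergen: 5 + 2 + 2 + 2 = 11
Oslo→Drammen→Hamar→Bodø→Bergen: 5 + 1 + 2 + 4 = 12
Oslo→Drammen→Hamar→Bergen: 5 + 1 + 2 = 8
Shortest: 8.

8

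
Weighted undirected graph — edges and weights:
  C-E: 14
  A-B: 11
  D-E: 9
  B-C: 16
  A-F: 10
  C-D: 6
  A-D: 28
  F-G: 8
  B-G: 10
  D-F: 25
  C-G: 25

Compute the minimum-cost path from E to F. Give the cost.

34

Checking several routes:
E-D-A-F: 9 + 28 + 10 = 47
E-C-D-F: 14 + 6 + 25 = 45
E-D-F: 9 + 25 = 34
E-C-G-F: 14 + 25 + 8 = 47
Shortest: 34.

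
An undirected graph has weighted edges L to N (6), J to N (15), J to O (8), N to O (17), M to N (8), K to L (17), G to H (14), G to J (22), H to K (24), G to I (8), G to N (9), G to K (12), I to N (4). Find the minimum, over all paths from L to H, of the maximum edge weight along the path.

A few of the L→H routes:
L → K → H: max(17, 24) = 24
L → K → G → H: max(17, 12, 14) = 17
L → N → I → G → H: max(6, 4, 8, 14) = 14
L → N → G → H: max(6, 9, 14) = 14
L → N → J → G → H: max(6, 15, 22, 14) = 22
L → N → O → J → G → H: max(6, 17, 8, 22, 14) = 22
Best route has worst link 14.

14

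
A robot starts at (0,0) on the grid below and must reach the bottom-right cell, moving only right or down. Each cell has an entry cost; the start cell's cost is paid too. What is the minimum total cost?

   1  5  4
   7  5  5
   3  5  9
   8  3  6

25

Path r0c0→r0c1→r1c1→r2c1→r3c1→r3c2: 1 + 5 + 5 + 5 + 3 + 6 = 25.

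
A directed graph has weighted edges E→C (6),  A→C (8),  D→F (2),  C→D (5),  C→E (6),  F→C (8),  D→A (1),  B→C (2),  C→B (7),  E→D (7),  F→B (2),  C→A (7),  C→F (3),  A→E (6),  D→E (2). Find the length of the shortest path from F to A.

10

Some routes from F to A:
F-B-C-A: 2 + 2 + 7 = 11
F-C-D-A: 8 + 5 + 1 = 14
F-B-C-D-A: 2 + 2 + 5 + 1 = 10
Best route has total 10.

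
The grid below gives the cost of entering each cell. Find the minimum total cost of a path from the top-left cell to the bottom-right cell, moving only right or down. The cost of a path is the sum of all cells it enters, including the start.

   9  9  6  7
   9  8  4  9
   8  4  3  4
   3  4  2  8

Take (0,0) → (0,1) → (0,2) → (1,2) → (2,2) → (3,2) → (3,3) for a total of 9 + 9 + 6 + 4 + 3 + 2 + 8 = 41.
For comparison, the top-then-right route costs 52.

41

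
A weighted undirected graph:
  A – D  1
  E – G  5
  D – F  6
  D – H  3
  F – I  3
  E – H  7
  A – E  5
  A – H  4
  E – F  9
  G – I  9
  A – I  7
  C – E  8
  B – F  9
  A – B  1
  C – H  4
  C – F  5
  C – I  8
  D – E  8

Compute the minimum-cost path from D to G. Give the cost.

Comparing a few candidate routes:
D - A - H - E - G: 1 + 4 + 7 + 5 = 17
D - E - G: 8 + 5 = 13
D - H - E - G: 3 + 7 + 5 = 15
D - H - A - E - G: 3 + 4 + 5 + 5 = 17
D - A - I - G: 1 + 7 + 9 = 17
D - A - E - G: 1 + 5 + 5 = 11
The minimum is 11.

11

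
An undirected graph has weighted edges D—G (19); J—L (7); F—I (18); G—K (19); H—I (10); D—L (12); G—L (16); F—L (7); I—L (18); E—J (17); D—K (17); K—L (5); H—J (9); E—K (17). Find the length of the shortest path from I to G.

Comparing a few candidate routes:
I→H→J→L→G: 10 + 9 + 7 + 16 = 42
I→L→G: 18 + 16 = 34
I→F→L→G: 18 + 7 + 16 = 41
I→L→K→G: 18 + 5 + 19 = 42
Shortest: 34.

34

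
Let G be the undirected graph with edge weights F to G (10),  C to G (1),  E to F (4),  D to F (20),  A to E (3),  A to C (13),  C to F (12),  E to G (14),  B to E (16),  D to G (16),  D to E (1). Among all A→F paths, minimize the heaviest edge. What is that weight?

4

A few of the A→F routes:
A→C→G→F: max(13, 1, 10) = 13
A→E→G→F: max(3, 14, 10) = 14
A→C→F: max(13, 12) = 13
A→E→F: max(3, 4) = 4
Smallest bottleneck: 4.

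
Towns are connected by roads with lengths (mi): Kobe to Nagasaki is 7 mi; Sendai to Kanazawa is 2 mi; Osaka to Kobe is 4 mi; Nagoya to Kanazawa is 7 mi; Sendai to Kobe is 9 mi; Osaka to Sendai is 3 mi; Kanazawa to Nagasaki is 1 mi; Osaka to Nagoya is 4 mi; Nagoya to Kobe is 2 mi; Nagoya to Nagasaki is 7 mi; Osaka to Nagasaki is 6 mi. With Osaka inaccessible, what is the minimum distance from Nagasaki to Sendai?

Comparing a few candidate routes:
Nagasaki → Kanazawa → Sendai: 1 + 2 = 3
Nagasaki → Nagoya → Kobe → Sendai: 7 + 2 + 9 = 18
Nagasaki → Nagoya → Kanazawa → Sendai: 7 + 7 + 2 = 16
Nagasaki → Kobe → Sendai: 7 + 9 = 16
Nagasaki → Kobe → Nagoya → Kanazawa → Sendai: 7 + 2 + 7 + 2 = 18
The minimum is 3 mi.

3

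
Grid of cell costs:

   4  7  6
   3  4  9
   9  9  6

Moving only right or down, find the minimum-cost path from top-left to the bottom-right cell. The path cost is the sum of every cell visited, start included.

Best path: [0,0]→[1,0]→[1,1]→[1,2]→[2,2]
Cost: 4 + 3 + 4 + 9 + 6 = 26

26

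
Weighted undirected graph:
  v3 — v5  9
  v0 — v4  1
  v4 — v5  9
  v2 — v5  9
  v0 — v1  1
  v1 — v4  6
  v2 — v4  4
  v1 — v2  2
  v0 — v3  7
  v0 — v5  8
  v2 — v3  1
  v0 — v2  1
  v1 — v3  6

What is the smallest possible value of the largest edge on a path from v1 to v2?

Checking several routes:
v1→v4→v2: max(6, 4) = 6
v1→v3→v2: max(6, 1) = 6
v1→v0→v2: max(1, 1) = 1
v1→v0→v4→v2: max(1, 1, 4) = 4
v1→v2: max(2) = 2
The minimum achievable maximum is 1.

1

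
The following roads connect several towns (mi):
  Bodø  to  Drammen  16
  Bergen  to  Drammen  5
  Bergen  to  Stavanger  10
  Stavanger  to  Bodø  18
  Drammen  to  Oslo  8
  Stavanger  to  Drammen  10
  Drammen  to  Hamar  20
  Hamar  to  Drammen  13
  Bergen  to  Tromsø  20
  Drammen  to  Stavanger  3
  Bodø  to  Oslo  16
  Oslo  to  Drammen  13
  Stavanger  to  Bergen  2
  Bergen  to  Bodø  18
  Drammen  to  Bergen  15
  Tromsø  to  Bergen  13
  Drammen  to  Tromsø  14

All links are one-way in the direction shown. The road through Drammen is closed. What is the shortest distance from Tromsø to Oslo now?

Paths from Tromsø to Oslo avoiding Drammen:
Tromsø -> Bergen -> Bodø -> Oslo: 13 + 18 + 16 = 47
Tromsø -> Bergen -> Stavanger -> Bodø -> Oslo: 13 + 10 + 18 + 16 = 57
Best route has total 47 mi.

47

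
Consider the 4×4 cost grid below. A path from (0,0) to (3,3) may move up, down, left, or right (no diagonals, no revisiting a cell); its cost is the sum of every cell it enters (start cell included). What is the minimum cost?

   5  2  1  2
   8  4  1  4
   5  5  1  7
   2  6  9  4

21

Cheapest: r0c0→r0c1→r0c2→r1c2→r2c2→r2c3→r3c3
  5 + 2 + 1 + 1 + 1 + 7 + 4 = 21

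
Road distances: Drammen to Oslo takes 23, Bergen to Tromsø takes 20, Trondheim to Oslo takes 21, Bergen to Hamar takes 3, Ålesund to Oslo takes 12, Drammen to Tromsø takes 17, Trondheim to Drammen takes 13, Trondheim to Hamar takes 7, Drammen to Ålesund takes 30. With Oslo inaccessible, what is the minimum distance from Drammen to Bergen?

Candidate routes:
Drammen-Trondheim-Hamar-Bergen: 13 + 7 + 3 = 23
Drammen-Tromsø-Bergen: 17 + 20 = 37
Shortest: 23.

23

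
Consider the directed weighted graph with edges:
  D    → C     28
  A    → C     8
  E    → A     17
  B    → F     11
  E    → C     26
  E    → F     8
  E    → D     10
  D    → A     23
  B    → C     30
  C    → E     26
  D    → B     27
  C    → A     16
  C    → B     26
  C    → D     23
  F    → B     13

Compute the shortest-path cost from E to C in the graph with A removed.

26

Routes from E to C avoiding A:
E → D → B → C: 10 + 27 + 30 = 67
E → F → B → C: 8 + 13 + 30 = 51
E → D → C: 10 + 28 = 38
E → C: 26
Shortest: 26.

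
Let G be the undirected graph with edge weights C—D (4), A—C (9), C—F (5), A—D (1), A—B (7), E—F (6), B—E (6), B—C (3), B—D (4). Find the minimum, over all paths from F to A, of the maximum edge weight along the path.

5

Checking several routes:
F → E → B → C → D → A: max(6, 6, 3, 4, 1) = 6
F → E → B → D → A: max(6, 6, 4, 1) = 6
F → C → B → D → A: max(5, 3, 4, 1) = 5
F → E → B → A: max(6, 6, 7) = 7
F → C → D → A: max(5, 4, 1) = 5
Best route has worst link 5.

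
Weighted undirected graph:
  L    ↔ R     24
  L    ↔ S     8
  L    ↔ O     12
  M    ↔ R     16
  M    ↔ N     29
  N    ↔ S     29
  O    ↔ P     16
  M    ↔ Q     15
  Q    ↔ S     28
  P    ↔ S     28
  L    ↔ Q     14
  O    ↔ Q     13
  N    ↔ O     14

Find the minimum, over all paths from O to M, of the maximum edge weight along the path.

A few of the O→M routes:
O - Q - L - R - M: max(13, 14, 24, 16) = 24
O - P - S - Q - L - R - M: max(16, 28, 28, 14, 24, 16) = 28
O - L - Q - M: max(12, 14, 15) = 15
O - P - S - Q - M: max(16, 28, 28, 15) = 28
O - L - R - M: max(12, 24, 16) = 24
O - Q - M: max(13, 15) = 15
Best route has worst link 15.

15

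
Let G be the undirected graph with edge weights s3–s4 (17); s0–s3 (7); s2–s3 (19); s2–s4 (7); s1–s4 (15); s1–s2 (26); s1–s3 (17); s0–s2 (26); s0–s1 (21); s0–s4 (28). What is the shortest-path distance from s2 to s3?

A few of the s2→s3 routes:
s2→s4→s3: 7 + 17 = 24
s2→s3: 19
s2→s0→s3: 26 + 7 = 33
The minimum is 19.

19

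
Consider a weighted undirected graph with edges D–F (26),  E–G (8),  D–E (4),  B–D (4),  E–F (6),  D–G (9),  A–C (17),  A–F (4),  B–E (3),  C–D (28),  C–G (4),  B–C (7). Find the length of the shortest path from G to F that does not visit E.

A few of the G→F routes:
G -> C -> B -> D -> F: 4 + 7 + 4 + 26 = 41
G -> D -> B -> C -> A -> F: 9 + 4 + 7 + 17 + 4 = 41
G -> D -> F: 9 + 26 = 35
G -> C -> D -> F: 4 + 28 + 26 = 58
G -> C -> A -> F: 4 + 17 + 4 = 25
Best route has total 25.

25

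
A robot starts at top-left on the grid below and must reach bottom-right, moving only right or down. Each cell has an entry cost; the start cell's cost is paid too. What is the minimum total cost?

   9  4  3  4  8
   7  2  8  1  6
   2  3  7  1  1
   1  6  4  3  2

Take (0,0) -> (0,1) -> (0,2) -> (0,3) -> (1,3) -> (2,3) -> (2,4) -> (3,4) for a total of 9 + 4 + 3 + 4 + 1 + 1 + 1 + 2 = 25.

25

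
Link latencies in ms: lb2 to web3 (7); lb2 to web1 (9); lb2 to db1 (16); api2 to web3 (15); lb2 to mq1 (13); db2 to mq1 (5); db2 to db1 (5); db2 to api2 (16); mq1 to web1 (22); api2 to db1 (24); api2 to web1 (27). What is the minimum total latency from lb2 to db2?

18

Checking several routes:
lb2-web1-mq1-db2: 9 + 22 + 5 = 36
lb2-mq1-db2: 13 + 5 = 18
lb2-db1-db2: 16 + 5 = 21
Shortest: 18 ms.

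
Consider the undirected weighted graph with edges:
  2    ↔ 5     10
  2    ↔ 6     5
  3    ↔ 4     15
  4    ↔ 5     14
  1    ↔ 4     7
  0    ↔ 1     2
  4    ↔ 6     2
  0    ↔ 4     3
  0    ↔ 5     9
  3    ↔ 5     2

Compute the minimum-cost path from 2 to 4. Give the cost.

7

Candidate routes:
2 -> 5 -> 3 -> 4: 10 + 2 + 15 = 27
2 -> 5 -> 0 -> 4: 10 + 9 + 3 = 22
2 -> 5 -> 4: 10 + 14 = 24
2 -> 6 -> 4: 5 + 2 = 7
2 -> 5 -> 0 -> 1 -> 4: 10 + 9 + 2 + 7 = 28
Shortest: 7.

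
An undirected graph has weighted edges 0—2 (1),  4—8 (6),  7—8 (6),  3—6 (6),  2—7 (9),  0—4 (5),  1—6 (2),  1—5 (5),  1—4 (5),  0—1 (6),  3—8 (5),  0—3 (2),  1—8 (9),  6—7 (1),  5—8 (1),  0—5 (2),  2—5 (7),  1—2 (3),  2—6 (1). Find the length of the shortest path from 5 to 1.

5

Some routes from 5 to 1:
5 -> 1: 5
5 -> 0 -> 1: 2 + 6 = 8
5 -> 8 -> 1: 1 + 9 = 10
5 -> 0 -> 2 -> 1: 2 + 1 + 3 = 6
5 -> 0 -> 2 -> 6 -> 1: 2 + 1 + 1 + 2 = 6
Shortest: 5.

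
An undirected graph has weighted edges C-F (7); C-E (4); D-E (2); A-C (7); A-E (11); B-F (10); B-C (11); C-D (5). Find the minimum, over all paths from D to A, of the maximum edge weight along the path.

7

Some routes from D to A:
D -> C -> E -> A: max(5, 4, 11) = 11
D -> E -> C -> A: max(2, 4, 7) = 7
D -> C -> A: max(5, 7) = 7
Best route has worst link 7.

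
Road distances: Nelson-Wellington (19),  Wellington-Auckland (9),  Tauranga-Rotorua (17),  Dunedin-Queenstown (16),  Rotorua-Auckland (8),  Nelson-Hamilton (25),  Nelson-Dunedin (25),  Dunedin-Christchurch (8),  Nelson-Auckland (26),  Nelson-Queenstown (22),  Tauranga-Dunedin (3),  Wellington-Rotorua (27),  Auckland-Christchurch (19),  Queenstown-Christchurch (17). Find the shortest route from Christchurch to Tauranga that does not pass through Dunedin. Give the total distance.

Checking several routes:
Christchurch-Queenstown-Nelson-Auckland-Rotorua-Tauranga: 17 + 22 + 26 + 8 + 17 = 90
Christchurch-Queenstown-Nelson-Wellington-Auckland-Rotorua-Tauranga: 17 + 22 + 19 + 9 + 8 + 17 = 92
Christchurch-Auckland-Wellington-Rotorua-Tauranga: 19 + 9 + 27 + 17 = 72
Christchurch-Auckland-Rotorua-Tauranga: 19 + 8 + 17 = 44
Best route has total 44.

44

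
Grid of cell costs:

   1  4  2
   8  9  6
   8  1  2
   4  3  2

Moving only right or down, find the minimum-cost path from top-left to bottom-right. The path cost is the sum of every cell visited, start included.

Path [0,0]→[0,1]→[0,2]→[1,2]→[2,2]→[3,2]: 1 + 4 + 2 + 6 + 2 + 2 = 17.

17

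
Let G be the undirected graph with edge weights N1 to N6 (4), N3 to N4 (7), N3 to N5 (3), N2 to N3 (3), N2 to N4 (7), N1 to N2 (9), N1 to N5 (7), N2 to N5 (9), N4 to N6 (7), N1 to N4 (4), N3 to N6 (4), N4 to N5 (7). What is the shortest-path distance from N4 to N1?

A few of the N4→N1 routes:
N4 → N5 → N1: 7 + 7 = 14
N4 → N3 → N6 → N1: 7 + 4 + 4 = 15
N4 → N1: 4
N4 → N6 → N1: 7 + 4 = 11
Best route has total 4.

4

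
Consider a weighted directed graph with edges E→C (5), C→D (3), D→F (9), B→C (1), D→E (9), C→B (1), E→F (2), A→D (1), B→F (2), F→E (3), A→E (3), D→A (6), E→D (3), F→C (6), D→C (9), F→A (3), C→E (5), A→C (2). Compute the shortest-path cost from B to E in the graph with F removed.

6

Candidate routes:
B → C → E: 1 + 5 = 6
B → C → D → A → E: 1 + 3 + 6 + 3 = 13
B → C → D → E: 1 + 3 + 9 = 13
The minimum is 6.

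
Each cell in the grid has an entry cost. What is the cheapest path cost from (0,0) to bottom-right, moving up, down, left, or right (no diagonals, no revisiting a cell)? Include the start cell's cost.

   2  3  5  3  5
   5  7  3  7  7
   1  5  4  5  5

27

Take [0,0]→[0,1]→[0,2]→[1,2]→[2,2]→[2,3]→[2,4] for a total of 2 + 3 + 5 + 3 + 4 + 5 + 5 = 27.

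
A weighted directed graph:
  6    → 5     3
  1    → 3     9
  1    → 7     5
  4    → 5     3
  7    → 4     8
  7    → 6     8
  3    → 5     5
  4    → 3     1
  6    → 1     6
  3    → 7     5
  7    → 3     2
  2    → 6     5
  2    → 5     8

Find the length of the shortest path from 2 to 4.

Candidate routes:
2 → 6 → 1 → 3 → 7 → 4: 5 + 6 + 9 + 5 + 8 = 33
2 → 6 → 1 → 7 → 4: 5 + 6 + 5 + 8 = 24
The minimum is 24.

24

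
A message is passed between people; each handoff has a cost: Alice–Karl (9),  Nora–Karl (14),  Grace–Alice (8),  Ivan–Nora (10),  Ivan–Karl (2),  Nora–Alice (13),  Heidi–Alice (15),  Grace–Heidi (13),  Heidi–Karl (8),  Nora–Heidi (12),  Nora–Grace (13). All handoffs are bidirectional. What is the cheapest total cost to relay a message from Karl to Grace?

17

Checking several routes:
Karl-Nora-Grace: 14 + 13 = 27
Karl-Heidi-Grace: 8 + 13 = 21
Karl-Ivan-Nora-Alice-Grace: 2 + 10 + 13 + 8 = 33
Karl-Heidi-Alice-Grace: 8 + 15 + 8 = 31
Karl-Alice-Grace: 9 + 8 = 17
Karl-Ivan-Nora-Grace: 2 + 10 + 13 = 25
Shortest: 17.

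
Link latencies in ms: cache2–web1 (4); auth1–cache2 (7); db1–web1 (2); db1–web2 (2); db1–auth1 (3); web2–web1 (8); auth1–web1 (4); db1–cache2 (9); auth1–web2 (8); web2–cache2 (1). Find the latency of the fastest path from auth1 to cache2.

A few of the auth1→cache2 routes:
auth1→web2→cache2: 8 + 1 = 9
auth1→db1→web1→cache2: 3 + 2 + 4 = 9
auth1→web1→db1→web2→cache2: 4 + 2 + 2 + 1 = 9
auth1→db1→web2→cache2: 3 + 2 + 1 = 6
auth1→cache2: 7
auth1→web1→cache2: 4 + 4 = 8
The minimum is 6 ms.

6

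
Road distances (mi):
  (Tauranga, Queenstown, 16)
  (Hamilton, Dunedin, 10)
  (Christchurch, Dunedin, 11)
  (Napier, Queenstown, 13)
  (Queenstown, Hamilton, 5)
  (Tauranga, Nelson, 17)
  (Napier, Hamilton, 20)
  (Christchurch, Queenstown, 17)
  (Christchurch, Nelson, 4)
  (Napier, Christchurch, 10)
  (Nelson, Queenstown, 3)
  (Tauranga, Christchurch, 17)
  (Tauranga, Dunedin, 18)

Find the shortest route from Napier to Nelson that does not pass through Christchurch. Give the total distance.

16

A few of the Napier→Nelson routes:
Napier - Queenstown - Tauranga - Nelson: 13 + 16 + 17 = 46
Napier - Queenstown - Nelson: 13 + 3 = 16
Napier - Hamilton - Queenstown - Nelson: 20 + 5 + 3 = 28
Shortest: 16 mi.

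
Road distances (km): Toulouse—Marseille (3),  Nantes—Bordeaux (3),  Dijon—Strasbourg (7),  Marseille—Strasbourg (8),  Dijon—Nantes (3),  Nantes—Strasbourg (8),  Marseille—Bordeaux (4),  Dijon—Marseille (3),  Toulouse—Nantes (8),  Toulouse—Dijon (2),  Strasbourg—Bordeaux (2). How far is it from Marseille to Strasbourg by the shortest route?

6

Some routes from Marseille to Strasbourg:
Marseille - Dijon - Strasbourg: 3 + 7 = 10
Marseille - Strasbourg: 8
Marseille - Bordeaux - Strasbourg: 4 + 2 = 6
The minimum is 6 km.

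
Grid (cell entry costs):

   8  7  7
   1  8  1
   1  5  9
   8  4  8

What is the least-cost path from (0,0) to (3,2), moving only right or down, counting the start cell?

One optimal route is [0,0]→[1,0]→[2,0]→[2,1]→[3,1]→[3,2].
Its cost is 8 + 1 + 1 + 5 + 4 + 8 = 27.
(Top row then right column would cost 40.)

27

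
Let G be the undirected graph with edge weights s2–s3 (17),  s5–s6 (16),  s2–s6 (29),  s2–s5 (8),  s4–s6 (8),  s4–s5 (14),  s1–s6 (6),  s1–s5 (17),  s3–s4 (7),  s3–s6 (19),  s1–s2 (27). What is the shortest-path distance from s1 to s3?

21

A few of the s1→s3 routes:
s1 - s6 - s3: 6 + 19 = 25
s1 - s5 - s4 - s3: 17 + 14 + 7 = 38
s1 - s6 - s5 - s4 - s3: 6 + 16 + 14 + 7 = 43
s1 - s5 - s2 - s3: 17 + 8 + 17 = 42
s1 - s6 - s4 - s3: 6 + 8 + 7 = 21
Best route has total 21.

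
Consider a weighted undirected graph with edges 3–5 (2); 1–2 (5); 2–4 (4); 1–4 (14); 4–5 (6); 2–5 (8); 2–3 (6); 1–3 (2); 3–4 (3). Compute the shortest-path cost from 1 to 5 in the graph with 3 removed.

Checking several routes:
1-2-4-5: 5 + 4 + 6 = 15
1-4-5: 14 + 6 = 20
1-2-5: 5 + 8 = 13
Best route has total 13.

13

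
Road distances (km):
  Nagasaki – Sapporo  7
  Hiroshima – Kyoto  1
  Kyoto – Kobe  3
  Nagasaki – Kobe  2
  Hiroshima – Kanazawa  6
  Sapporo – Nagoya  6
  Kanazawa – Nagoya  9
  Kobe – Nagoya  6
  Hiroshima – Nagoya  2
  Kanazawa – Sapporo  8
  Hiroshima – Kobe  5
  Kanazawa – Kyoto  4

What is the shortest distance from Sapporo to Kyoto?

9

Some routes from Sapporo to Kyoto:
Sapporo - Kanazawa - Kyoto: 8 + 4 = 12
Sapporo - Kanazawa - Hiroshima - Kyoto: 8 + 6 + 1 = 15
Sapporo - Nagoya - Hiroshima - Kyoto: 6 + 2 + 1 = 9
Sapporo - Nagasaki - Kobe - Kyoto: 7 + 2 + 3 = 12
Shortest: 9 km.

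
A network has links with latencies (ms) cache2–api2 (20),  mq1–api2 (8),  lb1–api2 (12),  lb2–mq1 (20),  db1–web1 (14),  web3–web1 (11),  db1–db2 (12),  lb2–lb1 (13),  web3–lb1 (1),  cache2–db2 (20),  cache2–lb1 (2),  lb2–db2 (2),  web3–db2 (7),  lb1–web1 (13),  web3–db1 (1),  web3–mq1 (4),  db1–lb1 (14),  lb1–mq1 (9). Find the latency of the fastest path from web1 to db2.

A few of the web1→db2 routes:
web1→lb1→web3→db2: 13 + 1 + 7 = 21
web1→web3→db2: 11 + 7 = 18
web1→db1→web3→db2: 14 + 1 + 7 = 22
web1→web3→db1→db2: 11 + 1 + 12 = 24
Best route has total 18 ms.

18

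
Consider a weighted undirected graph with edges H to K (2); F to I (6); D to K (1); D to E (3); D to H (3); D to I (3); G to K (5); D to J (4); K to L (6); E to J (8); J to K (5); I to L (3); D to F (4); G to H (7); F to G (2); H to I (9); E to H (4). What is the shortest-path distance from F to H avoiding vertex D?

9

Checking several routes:
F - I - L - K - H: 6 + 3 + 6 + 2 = 17
F - I - H: 6 + 9 = 15
F - G - K - J - E - H: 2 + 5 + 5 + 8 + 4 = 24
F - G - K - L - I - H: 2 + 5 + 6 + 3 + 9 = 25
F - G - H: 2 + 7 = 9
F - G - K - H: 2 + 5 + 2 = 9
The minimum is 9.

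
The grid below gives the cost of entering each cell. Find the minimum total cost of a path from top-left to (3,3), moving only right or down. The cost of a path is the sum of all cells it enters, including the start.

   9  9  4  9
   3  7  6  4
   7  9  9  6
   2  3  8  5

37

Take r0c0 -> r1c0 -> r2c0 -> r3c0 -> r3c1 -> r3c2 -> r3c3 for a total of 9 + 3 + 7 + 2 + 3 + 8 + 5 = 37.
(Top row then right column would cost 46.)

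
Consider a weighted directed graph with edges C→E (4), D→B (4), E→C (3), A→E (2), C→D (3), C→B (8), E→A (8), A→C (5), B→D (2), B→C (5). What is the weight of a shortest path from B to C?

Candidate routes:
B - C: 5
The minimum is 5.

5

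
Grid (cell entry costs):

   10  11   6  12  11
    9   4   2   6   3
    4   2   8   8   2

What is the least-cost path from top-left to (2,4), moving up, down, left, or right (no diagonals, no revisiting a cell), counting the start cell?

36

Best path: r0c0 r1c0 r1c1 r1c2 r1c3 r1c4 r2c4
Cost: 10 + 9 + 4 + 2 + 6 + 3 + 2 = 36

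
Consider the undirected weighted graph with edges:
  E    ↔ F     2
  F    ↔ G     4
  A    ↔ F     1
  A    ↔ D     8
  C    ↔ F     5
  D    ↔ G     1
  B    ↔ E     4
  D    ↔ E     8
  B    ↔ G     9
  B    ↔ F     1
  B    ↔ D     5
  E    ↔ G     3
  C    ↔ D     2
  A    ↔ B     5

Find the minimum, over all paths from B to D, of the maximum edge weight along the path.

Some routes from B to D:
B -> F -> E -> G -> D: max(1, 2, 3, 1) = 3
B -> F -> G -> D: max(1, 4, 1) = 4
B -> E -> G -> D: max(4, 3, 1) = 4
The minimum achievable maximum is 3.

3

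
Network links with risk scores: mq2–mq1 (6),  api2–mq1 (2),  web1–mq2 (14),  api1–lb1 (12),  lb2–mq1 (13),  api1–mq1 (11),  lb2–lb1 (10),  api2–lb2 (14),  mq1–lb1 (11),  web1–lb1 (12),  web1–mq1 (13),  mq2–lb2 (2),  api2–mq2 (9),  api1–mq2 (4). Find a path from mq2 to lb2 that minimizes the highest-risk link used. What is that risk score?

Comparing a few candidate routes:
mq2-mq1-lb1-lb2: max(6, 11, 10) = 11
mq2-lb2: max(2) = 2
mq2-mq1-api1-lb1-lb2: max(6, 11, 12, 10) = 12
mq2-api1-mq1-lb1-lb2: max(4, 11, 11, 10) = 11
mq2-api2-mq1-lb1-lb2: max(9, 2, 11, 10) = 11
Best route has worst link 2.

2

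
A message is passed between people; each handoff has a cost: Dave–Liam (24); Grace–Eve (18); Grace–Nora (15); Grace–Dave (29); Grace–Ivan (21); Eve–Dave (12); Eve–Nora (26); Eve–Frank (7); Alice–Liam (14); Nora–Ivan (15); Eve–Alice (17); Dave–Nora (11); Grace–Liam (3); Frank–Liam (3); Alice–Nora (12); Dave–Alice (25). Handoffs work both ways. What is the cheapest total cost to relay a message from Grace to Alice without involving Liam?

A few of the Grace→Alice routes:
Grace -> Ivan -> Nora -> Alice: 21 + 15 + 12 = 48
Grace -> Dave -> Nora -> Alice: 29 + 11 + 12 = 52
Grace -> Nora -> Alice: 15 + 12 = 27
Grace -> Nora -> Dave -> Alice: 15 + 11 + 25 = 51
Grace -> Eve -> Alice: 18 + 17 = 35
The minimum is 27.

27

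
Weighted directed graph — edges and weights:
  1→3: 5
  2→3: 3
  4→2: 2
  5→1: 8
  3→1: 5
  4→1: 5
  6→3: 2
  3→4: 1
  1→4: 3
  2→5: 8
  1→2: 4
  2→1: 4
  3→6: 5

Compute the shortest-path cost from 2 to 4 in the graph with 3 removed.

7

Routes from 2 to 4 avoiding 3:
2 → 1 → 4: 4 + 3 = 7
2 → 5 → 1 → 4: 8 + 8 + 3 = 19
Shortest: 7.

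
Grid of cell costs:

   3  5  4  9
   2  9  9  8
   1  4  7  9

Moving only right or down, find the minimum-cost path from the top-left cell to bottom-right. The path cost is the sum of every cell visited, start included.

Cheapest: [0,0]→[1,0]→[2,0]→[2,1]→[2,2]→[2,3]
  3 + 2 + 1 + 4 + 7 + 9 = 26
For comparison, the top-then-right route costs 38.

26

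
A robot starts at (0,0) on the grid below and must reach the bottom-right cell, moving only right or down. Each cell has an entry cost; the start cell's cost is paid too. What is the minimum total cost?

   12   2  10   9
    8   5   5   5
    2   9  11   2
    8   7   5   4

35

One optimal route is [0,0]→[0,1]→[1,1]→[1,2]→[1,3]→[2,3]→[3,3].
Its cost is 12 + 2 + 5 + 5 + 5 + 2 + 4 = 35.
(Top row then right column would cost 44.)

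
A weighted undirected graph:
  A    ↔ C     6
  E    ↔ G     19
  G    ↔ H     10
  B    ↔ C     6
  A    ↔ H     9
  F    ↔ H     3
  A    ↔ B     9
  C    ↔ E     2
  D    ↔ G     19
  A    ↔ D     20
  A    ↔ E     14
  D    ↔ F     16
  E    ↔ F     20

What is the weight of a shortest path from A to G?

19

Checking several routes:
A-E-G: 14 + 19 = 33
A-H-G: 9 + 10 = 19
A-C-E-G: 6 + 2 + 19 = 27
The minimum is 19.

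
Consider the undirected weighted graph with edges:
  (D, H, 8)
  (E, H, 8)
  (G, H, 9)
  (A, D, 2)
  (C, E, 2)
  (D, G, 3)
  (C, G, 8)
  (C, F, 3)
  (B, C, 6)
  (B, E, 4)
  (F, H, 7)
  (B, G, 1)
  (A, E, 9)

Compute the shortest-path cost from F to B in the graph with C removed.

17

A few of the F→B routes:
F -> H -> E -> B: 7 + 8 + 4 = 19
F -> H -> G -> B: 7 + 9 + 1 = 17
F -> H -> D -> G -> B: 7 + 8 + 3 + 1 = 19
F -> H -> D -> A -> E -> B: 7 + 8 + 2 + 9 + 4 = 30
Best route has total 17.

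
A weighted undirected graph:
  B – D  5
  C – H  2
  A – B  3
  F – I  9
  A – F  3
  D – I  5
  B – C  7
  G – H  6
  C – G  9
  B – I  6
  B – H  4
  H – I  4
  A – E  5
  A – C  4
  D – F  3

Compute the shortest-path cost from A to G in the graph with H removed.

Checking several routes:
A→F→D→I→B→C→G: 3 + 3 + 5 + 6 + 7 + 9 = 33
A→F→D→B→C→G: 3 + 3 + 5 + 7 + 9 = 27
A→C→G: 4 + 9 = 13
A→B→C→G: 3 + 7 + 9 = 19
Best route has total 13.

13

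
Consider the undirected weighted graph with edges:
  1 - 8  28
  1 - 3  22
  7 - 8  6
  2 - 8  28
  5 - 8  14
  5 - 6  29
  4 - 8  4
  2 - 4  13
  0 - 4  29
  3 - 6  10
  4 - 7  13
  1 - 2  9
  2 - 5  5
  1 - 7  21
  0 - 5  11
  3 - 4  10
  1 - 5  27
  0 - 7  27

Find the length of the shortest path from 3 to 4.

10

Some routes from 3 to 4:
3→1→2→4: 22 + 9 + 13 = 44
3→4: 10
3→1→8→4: 22 + 28 + 4 = 54
3→1→7→8→4: 22 + 21 + 6 + 4 = 53
The minimum is 10.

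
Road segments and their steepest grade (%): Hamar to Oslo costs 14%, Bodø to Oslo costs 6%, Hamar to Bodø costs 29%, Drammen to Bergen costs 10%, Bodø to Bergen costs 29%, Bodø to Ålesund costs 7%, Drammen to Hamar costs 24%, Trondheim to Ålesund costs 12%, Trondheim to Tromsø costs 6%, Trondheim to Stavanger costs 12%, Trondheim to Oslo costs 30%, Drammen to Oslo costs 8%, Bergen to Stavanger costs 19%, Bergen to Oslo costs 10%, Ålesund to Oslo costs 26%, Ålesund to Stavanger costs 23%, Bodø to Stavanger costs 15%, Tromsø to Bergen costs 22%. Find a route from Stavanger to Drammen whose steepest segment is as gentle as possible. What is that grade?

Some routes from Stavanger to Drammen:
Stavanger→Trondheim→Ålesund→Bodø→Oslo→Drammen: max(12, 12, 7, 6, 8) = 12
Stavanger→Bodø→Oslo→Drammen: max(15, 6, 8) = 15
Stavanger→Bodø→Oslo→Bergen→Drammen: max(15, 6, 10, 10) = 15
Stavanger→Trondheim→Ålesund→Bodø→Oslo→Bergen→Drammen: max(12, 12, 7, 6, 10, 10) = 12
Best route has worst link 12%.

12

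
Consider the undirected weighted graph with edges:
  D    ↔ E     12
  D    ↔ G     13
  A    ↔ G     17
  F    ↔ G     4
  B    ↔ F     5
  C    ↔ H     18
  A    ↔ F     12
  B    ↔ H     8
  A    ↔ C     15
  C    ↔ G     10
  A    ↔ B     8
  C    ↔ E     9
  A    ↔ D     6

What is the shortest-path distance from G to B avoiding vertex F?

Some routes from G to B avoiding F:
G-A-B: 17 + 8 = 25
G-C-A-B: 10 + 15 + 8 = 33
G-D-A-B: 13 + 6 + 8 = 27
Best route has total 25.

25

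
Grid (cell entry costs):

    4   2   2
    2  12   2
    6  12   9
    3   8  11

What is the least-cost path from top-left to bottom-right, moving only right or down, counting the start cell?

30

One optimal route is (0,0) -> (0,1) -> (0,2) -> (1,2) -> (2,2) -> (3,2).
Its cost is 4 + 2 + 2 + 2 + 9 + 11 = 30.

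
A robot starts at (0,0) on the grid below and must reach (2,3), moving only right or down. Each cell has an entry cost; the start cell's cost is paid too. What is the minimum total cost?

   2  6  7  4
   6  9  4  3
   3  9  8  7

One optimal route is r0c0 -> r0c1 -> r0c2 -> r0c3 -> r1c3 -> r2c3.
Its cost is 2 + 6 + 7 + 4 + 3 + 7 = 29.

29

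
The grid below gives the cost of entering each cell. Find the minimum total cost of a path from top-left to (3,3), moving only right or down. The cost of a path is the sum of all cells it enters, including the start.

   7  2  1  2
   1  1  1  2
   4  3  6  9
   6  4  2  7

Take r0c0 → r1c0 → r1c1 → r1c2 → r2c2 → r3c2 → r3c3 for a total of 7 + 1 + 1 + 1 + 6 + 2 + 7 = 25.

25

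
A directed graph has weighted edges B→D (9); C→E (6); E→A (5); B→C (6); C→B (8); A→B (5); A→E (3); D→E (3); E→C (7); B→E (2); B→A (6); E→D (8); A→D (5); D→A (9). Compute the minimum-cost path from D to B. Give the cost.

Candidate routes:
D - A - E - C - B: 9 + 3 + 7 + 8 = 27
D - E - C - B: 3 + 7 + 8 = 18
D - A - B: 9 + 5 = 14
D - E - A - B: 3 + 5 + 5 = 13
Shortest: 13.

13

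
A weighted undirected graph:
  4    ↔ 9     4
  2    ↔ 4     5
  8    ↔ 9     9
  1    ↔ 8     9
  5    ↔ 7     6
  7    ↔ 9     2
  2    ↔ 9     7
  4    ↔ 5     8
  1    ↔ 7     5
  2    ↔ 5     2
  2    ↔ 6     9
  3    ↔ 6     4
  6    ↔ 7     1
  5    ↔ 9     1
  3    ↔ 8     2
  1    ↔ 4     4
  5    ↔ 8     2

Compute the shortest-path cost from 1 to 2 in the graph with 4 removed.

Comparing a few candidate routes:
1-8-5-2: 9 + 2 + 2 = 13
1-7-6-2: 5 + 1 + 9 = 15
1-7-9-2: 5 + 2 + 7 = 14
1-7-6-3-8-5-2: 5 + 1 + 4 + 2 + 2 + 2 = 16
1-7-5-2: 5 + 6 + 2 = 13
1-7-9-5-2: 5 + 2 + 1 + 2 = 10
The minimum is 10.

10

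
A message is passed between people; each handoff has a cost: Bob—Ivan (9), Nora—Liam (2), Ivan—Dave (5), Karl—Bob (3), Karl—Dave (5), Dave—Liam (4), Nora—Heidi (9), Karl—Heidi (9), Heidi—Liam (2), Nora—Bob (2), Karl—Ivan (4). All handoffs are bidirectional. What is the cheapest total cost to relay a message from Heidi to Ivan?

A few of the Heidi→Ivan routes:
Heidi -> Liam -> Nora -> Bob -> Ivan: 2 + 2 + 2 + 9 = 15
Heidi -> Karl -> Ivan: 9 + 4 = 13
Heidi -> Liam -> Dave -> Ivan: 2 + 4 + 5 = 11
Heidi -> Liam -> Nora -> Bob -> Karl -> Ivan: 2 + 2 + 2 + 3 + 4 = 13
The minimum is 11.

11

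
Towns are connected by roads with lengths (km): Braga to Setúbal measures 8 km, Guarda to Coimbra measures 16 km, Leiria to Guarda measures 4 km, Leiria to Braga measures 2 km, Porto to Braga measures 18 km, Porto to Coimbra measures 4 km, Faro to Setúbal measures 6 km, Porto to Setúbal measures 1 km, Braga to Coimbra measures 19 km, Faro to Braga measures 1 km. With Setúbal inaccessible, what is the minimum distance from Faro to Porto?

Paths from Faro to Porto avoiding Setúbal:
Faro -> Braga -> Porto: 1 + 18 = 19
Faro -> Braga -> Coimbra -> Porto: 1 + 19 + 4 = 24
Faro -> Braga -> Leiria -> Guarda -> Coimbra -> Porto: 1 + 2 + 4 + 16 + 4 = 27
Shortest: 19 km.

19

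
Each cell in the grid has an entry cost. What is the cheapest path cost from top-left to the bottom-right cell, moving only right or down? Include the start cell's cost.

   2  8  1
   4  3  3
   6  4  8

20

Path r0c0 r1c0 r1c1 r1c2 r2c2: 2 + 4 + 3 + 3 + 8 = 20.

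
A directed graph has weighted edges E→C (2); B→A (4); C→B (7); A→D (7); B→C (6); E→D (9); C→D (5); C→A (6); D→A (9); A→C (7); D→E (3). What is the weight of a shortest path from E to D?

7

Routes from E to D:
E-C-A-D: 2 + 6 + 7 = 15
E-C-D: 2 + 5 = 7
E-C-B-A-D: 2 + 7 + 4 + 7 = 20
E-D: 9
Shortest: 7.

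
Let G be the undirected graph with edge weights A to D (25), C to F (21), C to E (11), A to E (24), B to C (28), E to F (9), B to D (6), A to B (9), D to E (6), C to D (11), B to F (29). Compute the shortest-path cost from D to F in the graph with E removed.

Candidate routes:
D - A - B - C - F: 25 + 9 + 28 + 21 = 83
D - B - F: 6 + 29 = 35
D - B - C - F: 6 + 28 + 21 = 55
D - C - F: 11 + 21 = 32
D - A - B - F: 25 + 9 + 29 = 63
D - C - B - F: 11 + 28 + 29 = 68
Shortest: 32.

32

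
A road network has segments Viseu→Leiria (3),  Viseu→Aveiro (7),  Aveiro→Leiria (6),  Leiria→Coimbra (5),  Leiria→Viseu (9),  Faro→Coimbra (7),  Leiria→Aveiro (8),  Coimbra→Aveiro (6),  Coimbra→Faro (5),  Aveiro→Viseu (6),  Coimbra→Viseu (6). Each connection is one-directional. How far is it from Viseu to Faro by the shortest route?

13

Routes from Viseu to Faro:
Viseu→Aveiro→Leiria→Coimbra→Faro: 7 + 6 + 5 + 5 = 23
Viseu→Leiria→Coimbra→Faro: 3 + 5 + 5 = 13
Shortest: 13 km.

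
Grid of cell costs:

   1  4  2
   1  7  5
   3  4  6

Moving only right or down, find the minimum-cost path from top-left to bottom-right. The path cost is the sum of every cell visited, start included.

One optimal route is (0,0) → (1,0) → (2,0) → (2,1) → (2,2).
Its cost is 1 + 1 + 3 + 4 + 6 = 15.
For comparison, the top-then-right route costs 18.

15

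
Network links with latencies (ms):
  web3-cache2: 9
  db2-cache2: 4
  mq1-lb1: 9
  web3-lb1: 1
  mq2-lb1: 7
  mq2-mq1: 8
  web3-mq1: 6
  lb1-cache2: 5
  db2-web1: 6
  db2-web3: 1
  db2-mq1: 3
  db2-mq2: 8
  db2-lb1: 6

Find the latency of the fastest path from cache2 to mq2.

12

Checking several routes:
cache2 -> db2 -> mq1 -> mq2: 4 + 3 + 8 = 15
cache2 -> lb1 -> mq2: 5 + 7 = 12
cache2 -> lb1 -> web3 -> db2 -> mq2: 5 + 1 + 1 + 8 = 15
cache2 -> db2 -> web3 -> lb1 -> mq2: 4 + 1 + 1 + 7 = 13
cache2 -> db2 -> mq2: 4 + 8 = 12
The minimum is 12 ms.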